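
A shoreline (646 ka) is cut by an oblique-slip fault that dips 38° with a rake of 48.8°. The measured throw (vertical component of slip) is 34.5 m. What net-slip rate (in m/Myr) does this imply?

115 m/Myr

dip-slip = throw / sin(dip) = 34.5 / sin(38°) = 56.04 m
net slip = dip-slip / sin(rake) = 56.04 / sin(48.8°) = 74.48 m
rate = 74.48 m / 646 ka = 0.000115 m/yr = 115 m/Myr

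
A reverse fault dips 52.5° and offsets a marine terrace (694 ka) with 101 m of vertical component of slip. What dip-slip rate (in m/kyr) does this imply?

dip-slip = throw / sin(dip) = 101 m / sin(52.5°) = 127.3 m
rate = 127.3 m / 694 ka = 0.000183 m/yr = 0.183 m/kyr

0.183 m/kyr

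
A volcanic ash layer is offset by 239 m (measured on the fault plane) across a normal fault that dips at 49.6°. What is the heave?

155 m

heave = dip-slip × cos(dip) = 239 m × cos(49.6°) = 155 m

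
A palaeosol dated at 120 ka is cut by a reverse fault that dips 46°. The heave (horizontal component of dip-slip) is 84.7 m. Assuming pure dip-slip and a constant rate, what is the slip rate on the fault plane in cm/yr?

dip-slip = heave / cos(dip) = 84.7 m / cos(46°) = 121.9 m
rate = 121.9 m / 120 ka = 0.00102 m/yr = 0.102 cm/yr

0.102 cm/yr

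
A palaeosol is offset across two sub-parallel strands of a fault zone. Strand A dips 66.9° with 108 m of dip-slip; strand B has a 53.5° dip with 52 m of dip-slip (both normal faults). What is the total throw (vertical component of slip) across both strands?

141 m

throw_A = 108 × sin(66.9°) = 99.34 m
throw_B = 52 × sin(53.5°) = 41.80 m
total = 99.34 + 41.80 = 141 m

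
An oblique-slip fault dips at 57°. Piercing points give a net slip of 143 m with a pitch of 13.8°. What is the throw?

28.6 m

dip-slip = net slip × sin(rake) = 143 m × sin(13.8°) = 34.11 m
throw = dip-slip × sin(dip) = 34.11 × sin(57°) = 28.6 m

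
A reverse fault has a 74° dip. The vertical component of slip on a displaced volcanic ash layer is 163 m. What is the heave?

46.7 m

heave = throw / tan(dip) = 163 / tan(74°) = 46.7 m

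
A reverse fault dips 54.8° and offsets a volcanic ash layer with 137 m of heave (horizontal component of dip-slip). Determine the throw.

throw = heave × tan(dip) = 137 × tan(54.8°) = 194 m

194 m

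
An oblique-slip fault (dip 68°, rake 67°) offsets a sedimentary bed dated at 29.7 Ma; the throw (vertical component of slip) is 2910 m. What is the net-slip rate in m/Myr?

115 m/Myr

dip-slip = throw / sin(dip) = 2910 / sin(68°) = 3139 m
net slip = dip-slip / sin(rake) = 3139 / sin(67°) = 3410 m
rate = 3410 m / 29.7 Ma = 0.000115 m/yr = 115 m/Myr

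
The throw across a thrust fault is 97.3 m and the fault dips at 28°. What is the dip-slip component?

dip-slip = throw / sin(dip) = 97.3 / sin(28°) = 207 m

207 m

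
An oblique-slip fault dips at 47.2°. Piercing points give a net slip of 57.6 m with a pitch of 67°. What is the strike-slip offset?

strike-slip = net slip × cos(rake) = 57.6 m × cos(67°) = 22.5 m

22.5 m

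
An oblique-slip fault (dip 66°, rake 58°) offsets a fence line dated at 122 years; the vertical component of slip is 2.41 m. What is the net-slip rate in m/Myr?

25500 m/Myr

dip-slip = throw / sin(dip) = 2.41 / sin(66°) = 2.638 m
net slip = dip-slip / sin(rake) = 2.638 / sin(58°) = 3.111 m
rate = 3.111 m / 122 years = 0.0255 m/yr = 25500 m/Myr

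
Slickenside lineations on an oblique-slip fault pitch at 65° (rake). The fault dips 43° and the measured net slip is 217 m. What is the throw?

dip-slip = net slip × sin(rake) = 217 m × sin(65°) = 196.7 m
throw = dip-slip × sin(dip) = 196.7 × sin(43°) = 134 m

134 m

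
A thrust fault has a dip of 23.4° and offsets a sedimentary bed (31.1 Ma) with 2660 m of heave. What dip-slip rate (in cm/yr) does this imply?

0.00932 cm/yr

dip-slip = heave / cos(dip) = 2660 m / cos(23.4°) = 2898 m
rate = 2898 m / 31.1 Ma = 0.0000932 m/yr = 0.00932 cm/yr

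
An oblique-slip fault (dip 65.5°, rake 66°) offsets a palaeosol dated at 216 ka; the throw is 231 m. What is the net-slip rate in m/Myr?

dip-slip = throw / sin(dip) = 231 / sin(65.5°) = 253.9 m
net slip = dip-slip / sin(rake) = 253.9 / sin(66°) = 277.9 m
rate = 277.9 m / 216 ka = 0.00129 m/yr = 1290 m/Myr

1290 m/Myr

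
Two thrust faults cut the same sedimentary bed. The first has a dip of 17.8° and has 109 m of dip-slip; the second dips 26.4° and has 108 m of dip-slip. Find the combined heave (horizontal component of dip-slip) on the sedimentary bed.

heave_A = 109 × cos(17.8°) = 103.8 m
heave_B = 108 × cos(26.4°) = 96.74 m
total = 103.8 + 96.74 = 201 m

201 m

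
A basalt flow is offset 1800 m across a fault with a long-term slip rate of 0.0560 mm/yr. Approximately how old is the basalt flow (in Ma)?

age = offset / rate = 1800 m / (0.0560 mm/yr) = 3.21e+07 yr = 32.1 Ma

32.1 Ma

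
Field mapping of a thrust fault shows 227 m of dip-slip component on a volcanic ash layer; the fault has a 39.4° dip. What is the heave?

heave = dip-slip × cos(dip) = 227 m × cos(39.4°) = 175 m

175 m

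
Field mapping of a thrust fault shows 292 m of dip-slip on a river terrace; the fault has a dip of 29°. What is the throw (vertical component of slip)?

throw = dip-slip × sin(dip) = 292 m × sin(29°) = 142 m

142 m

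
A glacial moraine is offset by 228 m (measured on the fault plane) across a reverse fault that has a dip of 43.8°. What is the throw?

throw = dip-slip × sin(dip) = 228 m × sin(43.8°) = 158 m

158 m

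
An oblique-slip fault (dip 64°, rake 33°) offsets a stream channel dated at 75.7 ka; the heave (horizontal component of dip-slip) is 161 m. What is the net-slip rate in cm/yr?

dip-slip = heave / cos(dip) = 161 / cos(64°) = 367.3 m
net slip = dip-slip / sin(rake) = 367.3 / sin(33°) = 674.3 m
rate = 674.3 m / 75.7 ka = 0.00891 m/yr = 0.891 cm/yr

0.891 cm/yr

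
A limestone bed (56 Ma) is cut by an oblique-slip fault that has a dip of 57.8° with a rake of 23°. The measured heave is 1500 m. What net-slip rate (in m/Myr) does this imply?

129 m/Myr

dip-slip = heave / cos(dip) = 1500 / cos(57.8°) = 2815 m
net slip = dip-slip / sin(rake) = 2815 / sin(23°) = 7204 m
rate = 7204 m / 56 Ma = 0.000129 m/yr = 129 m/Myr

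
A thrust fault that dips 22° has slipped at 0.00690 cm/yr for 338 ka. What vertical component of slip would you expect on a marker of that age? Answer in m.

dip-slip = rate × time = 0.00690 cm/yr × 338 ka = 23.32 m
throw = dip-slip × sin(dip) = 23.32 × sin(22°) = 8.74 m

8.74 m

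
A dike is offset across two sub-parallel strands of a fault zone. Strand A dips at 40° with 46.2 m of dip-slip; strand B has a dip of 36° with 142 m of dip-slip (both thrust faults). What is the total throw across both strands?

113 m

throw_A = 46.2 × sin(40°) = 29.70 m
throw_B = 142 × sin(36°) = 83.47 m
total = 29.70 + 83.47 = 113 m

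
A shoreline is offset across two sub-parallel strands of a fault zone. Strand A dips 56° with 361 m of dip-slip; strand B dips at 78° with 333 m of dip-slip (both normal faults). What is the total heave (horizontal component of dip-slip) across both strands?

heave_A = 361 × cos(56°) = 201.9 m
heave_B = 333 × cos(78°) = 69.23 m
total = 201.9 + 69.23 = 271 m

271 m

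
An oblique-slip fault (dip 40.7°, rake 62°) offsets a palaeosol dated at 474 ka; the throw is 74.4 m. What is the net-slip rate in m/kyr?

0.273 m/kyr

dip-slip = throw / sin(dip) = 74.4 / sin(40.7°) = 114.1 m
net slip = dip-slip / sin(rake) = 114.1 / sin(62°) = 129.2 m
rate = 129.2 m / 474 ka = 0.000273 m/yr = 0.273 m/kyr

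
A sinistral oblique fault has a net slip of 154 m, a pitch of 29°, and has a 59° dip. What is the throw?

64 m

dip-slip = net slip × sin(rake) = 154 m × sin(29°) = 74.66 m
throw = dip-slip × sin(dip) = 74.66 × sin(59°) = 64 m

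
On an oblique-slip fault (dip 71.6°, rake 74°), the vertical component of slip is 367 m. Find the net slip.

402 m

dip-slip = throw / sin(dip) = 367 / sin(71.6°) = 386.8 m
net slip = dip-slip / sin(rake) = 386.8 / sin(74°) = 402 m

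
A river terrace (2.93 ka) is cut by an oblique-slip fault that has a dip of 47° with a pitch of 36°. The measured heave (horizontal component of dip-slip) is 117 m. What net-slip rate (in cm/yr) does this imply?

9.96 cm/yr

dip-slip = heave / cos(dip) = 117 / cos(47°) = 171.6 m
net slip = dip-slip / sin(rake) = 171.6 / sin(36°) = 291.9 m
rate = 291.9 m / 2.93 ka = 0.0996 m/yr = 9.96 cm/yr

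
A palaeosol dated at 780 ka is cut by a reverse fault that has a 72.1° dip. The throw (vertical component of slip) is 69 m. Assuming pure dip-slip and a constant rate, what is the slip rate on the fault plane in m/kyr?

dip-slip = throw / sin(dip) = 69 m / sin(72.1°) = 72.51 m
rate = 72.51 m / 780 ka = 0.0000930 m/yr = 0.0930 m/kyr

0.0930 m/kyr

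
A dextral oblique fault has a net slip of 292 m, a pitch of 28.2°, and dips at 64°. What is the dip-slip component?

138 m

dip-slip = net slip × sin(rake) = 292 m × sin(28.2°) = 138 m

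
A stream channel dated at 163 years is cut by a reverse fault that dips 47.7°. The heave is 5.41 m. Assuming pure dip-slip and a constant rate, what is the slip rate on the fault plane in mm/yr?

49.3 mm/yr

dip-slip = heave / cos(dip) = 5.41 m / cos(47.7°) = 8.038 m
rate = 8.038 m / 163 years = 0.0493 m/yr = 49.3 mm/yr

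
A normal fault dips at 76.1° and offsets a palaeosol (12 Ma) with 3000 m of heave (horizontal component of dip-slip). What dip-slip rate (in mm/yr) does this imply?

1.04 mm/yr

dip-slip = heave / cos(dip) = 3000 m / cos(76.1°) = 12490 m
rate = 12490 m / 12 Ma = 0.00104 m/yr = 1.04 mm/yr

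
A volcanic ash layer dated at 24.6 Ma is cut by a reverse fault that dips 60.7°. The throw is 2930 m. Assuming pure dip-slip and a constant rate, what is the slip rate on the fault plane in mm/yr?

dip-slip = throw / sin(dip) = 2930 m / sin(60.7°) = 3360 m
rate = 3360 m / 24.6 Ma = 0.000137 m/yr = 0.137 mm/yr

0.137 mm/yr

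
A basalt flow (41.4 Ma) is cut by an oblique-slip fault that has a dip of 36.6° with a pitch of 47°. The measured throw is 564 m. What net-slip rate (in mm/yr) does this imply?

0.0312 mm/yr

dip-slip = throw / sin(dip) = 564 / sin(36.6°) = 946 m
net slip = dip-slip / sin(rake) = 946 / sin(47°) = 1293 m
rate = 1293 m / 41.4 Ma = 0.0000312 m/yr = 0.0312 mm/yr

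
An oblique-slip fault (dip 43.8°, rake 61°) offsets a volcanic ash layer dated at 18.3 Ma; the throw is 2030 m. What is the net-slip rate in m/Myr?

dip-slip = throw / sin(dip) = 2030 / sin(43.8°) = 2933 m
net slip = dip-slip / sin(rake) = 2933 / sin(61°) = 3353 m
rate = 3353 m / 18.3 Ma = 0.000183 m/yr = 183 m/Myr

183 m/Myr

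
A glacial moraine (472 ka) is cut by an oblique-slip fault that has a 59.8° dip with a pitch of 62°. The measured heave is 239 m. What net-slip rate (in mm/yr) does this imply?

dip-slip = heave / cos(dip) = 239 / cos(59.8°) = 475.1 m
net slip = dip-slip / sin(rake) = 475.1 / sin(62°) = 538.1 m
rate = 538.1 m / 472 ka = 0.00114 m/yr = 1.14 mm/yr

1.14 mm/yr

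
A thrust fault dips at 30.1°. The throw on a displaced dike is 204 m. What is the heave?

heave = throw / tan(dip) = 204 / tan(30.1°) = 352 m

352 m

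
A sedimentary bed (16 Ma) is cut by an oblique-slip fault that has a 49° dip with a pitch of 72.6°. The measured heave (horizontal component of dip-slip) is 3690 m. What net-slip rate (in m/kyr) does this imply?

0.368 m/kyr

dip-slip = heave / cos(dip) = 3690 / cos(49°) = 5624 m
net slip = dip-slip / sin(rake) = 5624 / sin(72.6°) = 5894 m
rate = 5894 m / 16 Ma = 0.000368 m/yr = 0.368 m/kyr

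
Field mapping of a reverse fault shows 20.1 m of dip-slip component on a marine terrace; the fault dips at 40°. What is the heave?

15.4 m

heave = dip-slip × cos(dip) = 20.1 m × cos(40°) = 15.4 m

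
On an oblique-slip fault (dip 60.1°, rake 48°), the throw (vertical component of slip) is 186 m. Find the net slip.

dip-slip = throw / sin(dip) = 186 / sin(60.1°) = 214.6 m
net slip = dip-slip / sin(rake) = 214.6 / sin(48°) = 289 m

289 m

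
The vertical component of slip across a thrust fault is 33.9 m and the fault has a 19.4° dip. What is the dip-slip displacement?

dip-slip = throw / sin(dip) = 33.9 / sin(19.4°) = 102 m

102 m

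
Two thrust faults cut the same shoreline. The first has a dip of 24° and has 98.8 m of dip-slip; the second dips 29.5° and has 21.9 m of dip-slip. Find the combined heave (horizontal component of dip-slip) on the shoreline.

109 m

heave_A = 98.8 × cos(24°) = 90.26 m
heave_B = 21.9 × cos(29.5°) = 19.06 m
total = 90.26 + 19.06 = 109 m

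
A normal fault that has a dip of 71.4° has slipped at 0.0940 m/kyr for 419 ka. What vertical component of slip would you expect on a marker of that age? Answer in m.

37.3 m

dip-slip = rate × time = 0.0940 m/kyr × 419 ka = 39.39 m
throw = dip-slip × sin(dip) = 39.39 × sin(71.4°) = 37.3 m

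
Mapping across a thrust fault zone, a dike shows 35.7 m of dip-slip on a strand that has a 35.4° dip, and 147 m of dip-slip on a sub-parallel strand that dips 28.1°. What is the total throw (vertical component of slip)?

throw_A = 35.7 × sin(35.4°) = 20.68 m
throw_B = 147 × sin(28.1°) = 69.24 m
total = 20.68 + 69.24 = 89.9 m

89.9 m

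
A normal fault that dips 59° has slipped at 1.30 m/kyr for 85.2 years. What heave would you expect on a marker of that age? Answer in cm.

5.70 cm

dip-slip = rate × time = 1.30 m/kyr × 85.2 years = 0.1108 m
heave = dip-slip × cos(dip) = 0.1108 × cos(59°) = 0.0570 m = 5.70 cm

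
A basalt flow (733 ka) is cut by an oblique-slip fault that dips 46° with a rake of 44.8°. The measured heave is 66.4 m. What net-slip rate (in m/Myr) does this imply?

185 m/Myr

dip-slip = heave / cos(dip) = 66.4 / cos(46°) = 95.59 m
net slip = dip-slip / sin(rake) = 95.59 / sin(44.8°) = 135.7 m
rate = 135.7 m / 733 ka = 0.000185 m/yr = 185 m/Myr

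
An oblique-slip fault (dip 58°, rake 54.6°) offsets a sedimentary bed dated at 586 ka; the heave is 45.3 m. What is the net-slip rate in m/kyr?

dip-slip = heave / cos(dip) = 45.3 / cos(58°) = 85.48 m
net slip = dip-slip / sin(rake) = 85.48 / sin(54.6°) = 104.9 m
rate = 104.9 m / 586 ka = 0.000179 m/yr = 0.179 m/kyr

0.179 m/kyr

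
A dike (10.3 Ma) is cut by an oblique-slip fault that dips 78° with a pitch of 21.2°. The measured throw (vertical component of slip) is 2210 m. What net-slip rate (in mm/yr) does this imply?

0.607 mm/yr

dip-slip = throw / sin(dip) = 2210 / sin(78°) = 2259 m
net slip = dip-slip / sin(rake) = 2259 / sin(21.2°) = 6248 m
rate = 6248 m / 10.3 Ma = 0.000607 m/yr = 0.607 mm/yr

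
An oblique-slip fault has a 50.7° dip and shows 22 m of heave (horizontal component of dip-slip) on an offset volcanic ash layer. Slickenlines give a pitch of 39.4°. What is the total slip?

54.7 m

dip-slip = heave / cos(dip) = 22 / cos(50.7°) = 34.73 m
net slip = dip-slip / sin(rake) = 34.73 / sin(39.4°) = 54.7 m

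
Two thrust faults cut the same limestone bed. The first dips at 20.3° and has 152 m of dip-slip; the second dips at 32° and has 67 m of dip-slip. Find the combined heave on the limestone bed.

199 m

heave_A = 152 × cos(20.3°) = 142.6 m
heave_B = 67 × cos(32°) = 56.82 m
total = 142.6 + 56.82 = 199 m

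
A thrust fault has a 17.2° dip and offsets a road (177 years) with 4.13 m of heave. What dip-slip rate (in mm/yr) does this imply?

24.4 mm/yr

dip-slip = heave / cos(dip) = 4.13 m / cos(17.2°) = 4.323 m
rate = 4.323 m / 177 years = 0.0244 m/yr = 24.4 mm/yr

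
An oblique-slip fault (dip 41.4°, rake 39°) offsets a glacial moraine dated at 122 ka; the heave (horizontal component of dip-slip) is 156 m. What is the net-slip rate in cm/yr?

dip-slip = heave / cos(dip) = 156 / cos(41.4°) = 208 m
net slip = dip-slip / sin(rake) = 208 / sin(39°) = 330.5 m
rate = 330.5 m / 122 ka = 0.00271 m/yr = 0.271 cm/yr

0.271 cm/yr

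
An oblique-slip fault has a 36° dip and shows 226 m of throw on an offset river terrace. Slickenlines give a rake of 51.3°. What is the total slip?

dip-slip = throw / sin(dip) = 226 / sin(36°) = 384.5 m
net slip = dip-slip / sin(rake) = 384.5 / sin(51.3°) = 493 m

493 m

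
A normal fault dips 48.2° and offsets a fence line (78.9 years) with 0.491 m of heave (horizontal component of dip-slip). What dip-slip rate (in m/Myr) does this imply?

dip-slip = heave / cos(dip) = 0.491 m / cos(48.2°) = 0.7366 m
rate = 0.7366 m / 78.9 years = 0.00934 m/yr = 9340 m/Myr

9340 m/Myr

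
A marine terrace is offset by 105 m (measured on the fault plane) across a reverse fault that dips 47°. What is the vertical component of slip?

76.8 m

throw = dip-slip × sin(dip) = 105 m × sin(47°) = 76.8 m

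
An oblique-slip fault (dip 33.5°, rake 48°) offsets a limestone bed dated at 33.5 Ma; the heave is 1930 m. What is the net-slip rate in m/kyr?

dip-slip = heave / cos(dip) = 1930 / cos(33.5°) = 2314 m
net slip = dip-slip / sin(rake) = 2314 / sin(48°) = 3114 m
rate = 3114 m / 33.5 Ma = 0.0000930 m/yr = 0.0930 m/kyr

0.0930 m/kyr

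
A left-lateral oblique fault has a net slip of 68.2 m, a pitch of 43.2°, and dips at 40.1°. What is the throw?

dip-slip = net slip × sin(rake) = 68.2 m × sin(43.2°) = 46.69 m
throw = dip-slip × sin(dip) = 46.69 × sin(40.1°) = 30.1 m

30.1 m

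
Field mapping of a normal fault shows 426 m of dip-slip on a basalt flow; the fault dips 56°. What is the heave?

238 m

heave = dip-slip × cos(dip) = 426 m × cos(56°) = 238 m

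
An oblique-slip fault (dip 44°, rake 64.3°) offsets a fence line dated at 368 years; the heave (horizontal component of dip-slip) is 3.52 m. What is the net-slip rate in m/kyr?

dip-slip = heave / cos(dip) = 3.52 / cos(44°) = 4.893 m
net slip = dip-slip / sin(rake) = 4.893 / sin(64.3°) = 5.431 m
rate = 5.431 m / 368 years = 0.0148 m/yr = 14.8 m/kyr

14.8 m/kyr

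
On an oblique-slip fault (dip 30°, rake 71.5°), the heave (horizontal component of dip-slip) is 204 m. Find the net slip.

dip-slip = heave / cos(dip) = 204 / cos(30°) = 235.6 m
net slip = dip-slip / sin(rake) = 235.6 / sin(71.5°) = 248 m

248 m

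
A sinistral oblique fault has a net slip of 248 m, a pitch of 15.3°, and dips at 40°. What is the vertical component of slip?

42.1 m

dip-slip = net slip × sin(rake) = 248 m × sin(15.3°) = 65.44 m
throw = dip-slip × sin(dip) = 65.44 × sin(40°) = 42.1 m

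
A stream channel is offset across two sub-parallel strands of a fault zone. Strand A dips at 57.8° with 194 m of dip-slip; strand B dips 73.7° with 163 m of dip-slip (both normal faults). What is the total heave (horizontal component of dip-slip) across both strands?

heave_A = 194 × cos(57.8°) = 103.4 m
heave_B = 163 × cos(73.7°) = 45.75 m
total = 103.4 + 45.75 = 149 m

149 m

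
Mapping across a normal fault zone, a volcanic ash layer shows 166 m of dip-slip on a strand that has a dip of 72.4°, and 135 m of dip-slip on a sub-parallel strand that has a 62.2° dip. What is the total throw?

throw_A = 166 × sin(72.4°) = 158.2 m
throw_B = 135 × sin(62.2°) = 119.4 m
total = 158.2 + 119.4 = 278 m

278 m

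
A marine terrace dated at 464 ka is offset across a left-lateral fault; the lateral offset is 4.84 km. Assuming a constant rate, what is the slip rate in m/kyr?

10.4 m/kyr

rate = 4.84 km / 464 ka = 0.0104 m/yr = 10.4 m/kyr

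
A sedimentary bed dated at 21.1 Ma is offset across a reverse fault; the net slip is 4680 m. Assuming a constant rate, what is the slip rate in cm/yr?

rate = 4680 m / 21.1 Ma = 0.000222 m/yr = 0.0222 cm/yr

0.0222 cm/yr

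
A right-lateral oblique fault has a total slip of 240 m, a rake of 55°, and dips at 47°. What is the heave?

134 m

dip-slip = net slip × sin(rake) = 240 m × sin(55°) = 196.6 m
heave = dip-slip × cos(dip) = 196.6 × cos(47°) = 134 m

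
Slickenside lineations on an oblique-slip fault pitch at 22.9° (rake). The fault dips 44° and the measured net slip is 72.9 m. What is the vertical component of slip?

dip-slip = net slip × sin(rake) = 72.9 m × sin(22.9°) = 28.37 m
throw = dip-slip × sin(dip) = 28.37 × sin(44°) = 19.7 m

19.7 m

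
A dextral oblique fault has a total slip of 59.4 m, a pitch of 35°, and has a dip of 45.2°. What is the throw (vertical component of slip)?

24.2 m

dip-slip = net slip × sin(rake) = 59.4 m × sin(35°) = 34.07 m
throw = dip-slip × sin(dip) = 34.07 × sin(45.2°) = 24.2 m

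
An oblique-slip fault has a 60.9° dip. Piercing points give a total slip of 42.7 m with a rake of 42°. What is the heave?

dip-slip = net slip × sin(rake) = 42.7 m × sin(42°) = 28.57 m
heave = dip-slip × cos(dip) = 28.57 × cos(60.9°) = 13.9 m

13.9 m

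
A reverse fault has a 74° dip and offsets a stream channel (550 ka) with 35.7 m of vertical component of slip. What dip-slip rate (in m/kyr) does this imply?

0.0675 m/kyr

dip-slip = throw / sin(dip) = 35.7 m / sin(74°) = 37.14 m
rate = 37.14 m / 550 ka = 0.0000675 m/yr = 0.0675 m/kyr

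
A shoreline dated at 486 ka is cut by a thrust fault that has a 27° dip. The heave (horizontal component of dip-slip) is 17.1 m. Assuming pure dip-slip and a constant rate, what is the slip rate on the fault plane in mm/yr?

0.0395 mm/yr

dip-slip = heave / cos(dip) = 17.1 m / cos(27°) = 19.19 m
rate = 19.19 m / 486 ka = 0.0000395 m/yr = 0.0395 mm/yr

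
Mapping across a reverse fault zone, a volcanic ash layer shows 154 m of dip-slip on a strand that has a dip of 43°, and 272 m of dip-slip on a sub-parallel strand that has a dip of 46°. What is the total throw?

throw_A = 154 × sin(43°) = 105 m
throw_B = 272 × sin(46°) = 195.7 m
total = 105 + 195.7 = 301 m

301 m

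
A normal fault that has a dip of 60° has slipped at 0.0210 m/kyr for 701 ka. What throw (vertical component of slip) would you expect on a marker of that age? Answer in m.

dip-slip = rate × time = 0.0210 m/kyr × 701 ka = 14.72 m
throw = dip-slip × sin(dip) = 14.72 × sin(60°) = 12.7 m

12.7 m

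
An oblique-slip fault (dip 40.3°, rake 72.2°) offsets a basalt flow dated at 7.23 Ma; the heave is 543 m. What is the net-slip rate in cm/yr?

dip-slip = heave / cos(dip) = 543 / cos(40.3°) = 712 m
net slip = dip-slip / sin(rake) = 712 / sin(72.2°) = 747.8 m
rate = 747.8 m / 7.23 Ma = 0.000103 m/yr = 0.0103 cm/yr

0.0103 cm/yr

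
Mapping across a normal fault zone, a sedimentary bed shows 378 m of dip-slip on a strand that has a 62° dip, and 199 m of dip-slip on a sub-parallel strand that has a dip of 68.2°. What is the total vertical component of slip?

519 m

throw_A = 378 × sin(62°) = 333.8 m
throw_B = 199 × sin(68.2°) = 184.8 m
total = 333.8 + 184.8 = 519 m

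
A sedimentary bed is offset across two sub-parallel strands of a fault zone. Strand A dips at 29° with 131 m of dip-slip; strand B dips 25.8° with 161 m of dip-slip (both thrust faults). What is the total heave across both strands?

260 m

heave_A = 131 × cos(29°) = 114.6 m
heave_B = 161 × cos(25.8°) = 145 m
total = 114.6 + 145 = 260 m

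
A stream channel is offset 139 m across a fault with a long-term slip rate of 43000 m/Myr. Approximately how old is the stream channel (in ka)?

age = offset / rate = 139 m / (43000 m/Myr) = 3230 yr = 3.23 ka

3.23 ka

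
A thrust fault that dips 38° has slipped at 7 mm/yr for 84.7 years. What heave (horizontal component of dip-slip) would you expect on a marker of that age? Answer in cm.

dip-slip = rate × time = 7 mm/yr × 84.7 years = 0.5929 m
heave = dip-slip × cos(dip) = 0.5929 × cos(38°) = 0.467 m = 46.7 cm

46.7 cm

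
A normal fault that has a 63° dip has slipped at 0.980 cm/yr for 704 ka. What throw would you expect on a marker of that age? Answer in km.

6.15 km

dip-slip = rate × time = 0.980 cm/yr × 704 ka = 6899 m
throw = dip-slip × sin(dip) = 6899 × sin(63°) = 6150 m = 6.15 km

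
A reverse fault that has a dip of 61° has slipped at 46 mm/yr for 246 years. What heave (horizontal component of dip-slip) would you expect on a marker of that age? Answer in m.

dip-slip = rate × time = 46 mm/yr × 246 years = 11.32 m
heave = dip-slip × cos(dip) = 11.32 × cos(61°) = 5.49 m

5.49 m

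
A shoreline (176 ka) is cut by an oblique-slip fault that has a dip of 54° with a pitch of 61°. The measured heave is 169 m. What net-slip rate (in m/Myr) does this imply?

dip-slip = heave / cos(dip) = 169 / cos(54°) = 287.5 m
net slip = dip-slip / sin(rake) = 287.5 / sin(61°) = 328.7 m
rate = 328.7 m / 176 ka = 0.00187 m/yr = 1870 m/Myr

1870 m/Myr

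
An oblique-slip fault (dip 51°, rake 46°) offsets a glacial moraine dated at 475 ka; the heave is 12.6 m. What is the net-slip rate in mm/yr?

0.0586 mm/yr

dip-slip = heave / cos(dip) = 12.6 / cos(51°) = 20.02 m
net slip = dip-slip / sin(rake) = 20.02 / sin(46°) = 27.83 m
rate = 27.83 m / 475 ka = 0.0000586 m/yr = 0.0586 mm/yr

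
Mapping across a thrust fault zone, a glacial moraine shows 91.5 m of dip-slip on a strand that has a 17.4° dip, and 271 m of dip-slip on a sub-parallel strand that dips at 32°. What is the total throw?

171 m

throw_A = 91.5 × sin(17.4°) = 27.36 m
throw_B = 271 × sin(32°) = 143.6 m
total = 27.36 + 143.6 = 171 m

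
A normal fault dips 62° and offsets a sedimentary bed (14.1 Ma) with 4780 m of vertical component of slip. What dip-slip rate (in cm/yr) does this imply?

0.0384 cm/yr

dip-slip = throw / sin(dip) = 4780 m / sin(62°) = 5414 m
rate = 5414 m / 14.1 Ma = 0.000384 m/yr = 0.0384 cm/yr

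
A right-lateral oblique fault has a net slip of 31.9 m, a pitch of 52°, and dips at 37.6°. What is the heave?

dip-slip = net slip × sin(rake) = 31.9 m × sin(52°) = 25.14 m
heave = dip-slip × cos(dip) = 25.14 × cos(37.6°) = 19.9 m

19.9 m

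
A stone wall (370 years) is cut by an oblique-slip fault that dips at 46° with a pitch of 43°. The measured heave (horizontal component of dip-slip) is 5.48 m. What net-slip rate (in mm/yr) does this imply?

dip-slip = heave / cos(dip) = 5.48 / cos(46°) = 7.889 m
net slip = dip-slip / sin(rake) = 7.889 / sin(43°) = 11.57 m
rate = 11.57 m / 370 years = 0.0313 m/yr = 31.3 mm/yr

31.3 mm/yr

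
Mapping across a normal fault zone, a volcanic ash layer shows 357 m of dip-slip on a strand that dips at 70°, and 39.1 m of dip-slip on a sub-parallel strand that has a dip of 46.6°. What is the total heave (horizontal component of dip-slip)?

149 m

heave_A = 357 × cos(70°) = 122.1 m
heave_B = 39.1 × cos(46.6°) = 26.87 m
total = 122.1 + 26.87 = 149 m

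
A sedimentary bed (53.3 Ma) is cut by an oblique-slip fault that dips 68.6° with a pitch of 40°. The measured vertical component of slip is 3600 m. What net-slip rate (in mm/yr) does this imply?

dip-slip = throw / sin(dip) = 3600 / sin(68.6°) = 3867 m
net slip = dip-slip / sin(rake) = 3867 / sin(40°) = 6015 m
rate = 6015 m / 53.3 Ma = 0.000113 m/yr = 0.113 mm/yr

0.113 mm/yr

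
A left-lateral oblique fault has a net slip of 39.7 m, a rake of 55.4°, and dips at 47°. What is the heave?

22.3 m

dip-slip = net slip × sin(rake) = 39.7 m × sin(55.4°) = 32.68 m
heave = dip-slip × cos(dip) = 32.68 × cos(47°) = 22.3 m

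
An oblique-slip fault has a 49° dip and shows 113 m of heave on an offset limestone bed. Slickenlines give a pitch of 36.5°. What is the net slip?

dip-slip = heave / cos(dip) = 113 / cos(49°) = 172.2 m
net slip = dip-slip / sin(rake) = 172.2 / sin(36.5°) = 290 m

290 m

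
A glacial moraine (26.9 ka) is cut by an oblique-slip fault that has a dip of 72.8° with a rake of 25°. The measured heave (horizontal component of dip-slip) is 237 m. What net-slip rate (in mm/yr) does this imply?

dip-slip = heave / cos(dip) = 237 / cos(72.8°) = 801.5 m
net slip = dip-slip / sin(rake) = 801.5 / sin(25°) = 1896 m
rate = 1896 m / 26.9 ka = 0.0705 m/yr = 70.5 mm/yr

70.5 mm/yr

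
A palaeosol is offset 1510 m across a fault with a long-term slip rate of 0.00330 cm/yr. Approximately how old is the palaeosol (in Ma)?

45.8 Ma

age = offset / rate = 1510 m / (0.00330 cm/yr) = 4.58e+07 yr = 45.8 Ma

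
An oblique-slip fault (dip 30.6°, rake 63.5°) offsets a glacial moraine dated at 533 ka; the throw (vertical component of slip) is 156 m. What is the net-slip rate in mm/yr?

dip-slip = throw / sin(dip) = 156 / sin(30.6°) = 306.5 m
net slip = dip-slip / sin(rake) = 306.5 / sin(63.5°) = 342.4 m
rate = 342.4 m / 533 ka = 0.000642 m/yr = 0.642 mm/yr

0.642 mm/yr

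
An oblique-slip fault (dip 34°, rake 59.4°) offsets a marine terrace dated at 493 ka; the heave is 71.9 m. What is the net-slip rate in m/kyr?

dip-slip = heave / cos(dip) = 71.9 / cos(34°) = 86.73 m
net slip = dip-slip / sin(rake) = 86.73 / sin(59.4°) = 100.8 m
rate = 100.8 m / 493 ka = 0.000204 m/yr = 0.204 m/kyr

0.204 m/kyr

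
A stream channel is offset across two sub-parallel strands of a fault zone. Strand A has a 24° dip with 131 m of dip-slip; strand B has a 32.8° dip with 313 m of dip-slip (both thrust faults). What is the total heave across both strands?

383 m

heave_A = 131 × cos(24°) = 119.7 m
heave_B = 313 × cos(32.8°) = 263.1 m
total = 119.7 + 263.1 = 383 m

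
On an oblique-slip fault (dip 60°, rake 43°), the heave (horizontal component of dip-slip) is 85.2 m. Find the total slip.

250 m

dip-slip = heave / cos(dip) = 85.2 / cos(60°) = 170.4 m
net slip = dip-slip / sin(rake) = 170.4 / sin(43°) = 250 m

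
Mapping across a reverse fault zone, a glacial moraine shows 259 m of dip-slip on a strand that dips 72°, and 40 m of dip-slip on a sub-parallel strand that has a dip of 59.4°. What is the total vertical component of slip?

281 m

throw_A = 259 × sin(72°) = 246.3 m
throw_B = 40 × sin(59.4°) = 34.43 m
total = 246.3 + 34.43 = 281 m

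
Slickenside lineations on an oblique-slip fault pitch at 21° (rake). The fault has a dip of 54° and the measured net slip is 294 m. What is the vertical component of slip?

85.2 m

dip-slip = net slip × sin(rake) = 294 m × sin(21°) = 105.4 m
throw = dip-slip × sin(dip) = 105.4 × sin(54°) = 85.2 m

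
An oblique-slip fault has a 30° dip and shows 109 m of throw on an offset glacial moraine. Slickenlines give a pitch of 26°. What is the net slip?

497 m

dip-slip = throw / sin(dip) = 109 / sin(30°) = 218 m
net slip = dip-slip / sin(rake) = 218 / sin(26°) = 497 m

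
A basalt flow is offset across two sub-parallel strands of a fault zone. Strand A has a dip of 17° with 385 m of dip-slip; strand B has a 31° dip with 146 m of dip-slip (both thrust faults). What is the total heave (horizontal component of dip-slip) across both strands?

493 m

heave_A = 385 × cos(17°) = 368.2 m
heave_B = 146 × cos(31°) = 125.1 m
total = 368.2 + 125.1 = 493 m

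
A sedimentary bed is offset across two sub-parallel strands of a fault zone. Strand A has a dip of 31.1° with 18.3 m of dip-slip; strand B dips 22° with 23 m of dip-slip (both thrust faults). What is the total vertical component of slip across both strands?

throw_A = 18.3 × sin(31.1°) = 9.453 m
throw_B = 23 × sin(22°) = 8.616 m
total = 9.453 + 8.616 = 18.1 m

18.1 m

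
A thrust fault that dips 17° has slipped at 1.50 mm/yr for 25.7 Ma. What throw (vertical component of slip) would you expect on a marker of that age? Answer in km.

dip-slip = rate × time = 1.50 mm/yr × 25.7 Ma = 38550 m
throw = dip-slip × sin(dip) = 38550 × sin(17°) = 11300 m = 11.3 km

11.3 km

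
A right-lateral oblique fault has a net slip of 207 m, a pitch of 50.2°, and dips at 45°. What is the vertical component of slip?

dip-slip = net slip × sin(rake) = 207 m × sin(50.2°) = 159 m
throw = dip-slip × sin(dip) = 159 × sin(45°) = 112 m

112 m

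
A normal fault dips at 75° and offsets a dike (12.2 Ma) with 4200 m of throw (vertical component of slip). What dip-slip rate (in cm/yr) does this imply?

0.0356 cm/yr

dip-slip = throw / sin(dip) = 4200 m / sin(75°) = 4348 m
rate = 4348 m / 12.2 Ma = 0.000356 m/yr = 0.0356 cm/yr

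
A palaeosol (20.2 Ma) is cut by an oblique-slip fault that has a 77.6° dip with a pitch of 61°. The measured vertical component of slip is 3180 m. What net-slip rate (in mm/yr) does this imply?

0.184 mm/yr

dip-slip = throw / sin(dip) = 3180 / sin(77.6°) = 3256 m
net slip = dip-slip / sin(rake) = 3256 / sin(61°) = 3723 m
rate = 3723 m / 20.2 Ma = 0.000184 m/yr = 0.184 mm/yr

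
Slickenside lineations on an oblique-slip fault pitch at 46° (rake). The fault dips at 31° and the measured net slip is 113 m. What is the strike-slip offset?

strike-slip = net slip × cos(rake) = 113 m × cos(46°) = 78.5 m

78.5 m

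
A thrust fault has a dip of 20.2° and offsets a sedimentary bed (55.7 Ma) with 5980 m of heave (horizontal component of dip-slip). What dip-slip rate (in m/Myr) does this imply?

dip-slip = heave / cos(dip) = 5980 m / cos(20.2°) = 6372 m
rate = 6372 m / 55.7 Ma = 0.000114 m/yr = 114 m/Myr

114 m/Myr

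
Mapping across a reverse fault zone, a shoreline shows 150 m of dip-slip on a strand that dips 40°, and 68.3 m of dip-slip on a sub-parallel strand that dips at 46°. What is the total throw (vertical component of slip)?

throw_A = 150 × sin(40°) = 96.42 m
throw_B = 68.3 × sin(46°) = 49.13 m
total = 96.42 + 49.13 = 146 m

146 m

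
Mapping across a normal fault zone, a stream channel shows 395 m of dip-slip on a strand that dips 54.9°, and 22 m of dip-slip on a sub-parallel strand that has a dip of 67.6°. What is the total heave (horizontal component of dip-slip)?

236 m

heave_A = 395 × cos(54.9°) = 227.1 m
heave_B = 22 × cos(67.6°) = 8.384 m
total = 227.1 + 8.384 = 236 m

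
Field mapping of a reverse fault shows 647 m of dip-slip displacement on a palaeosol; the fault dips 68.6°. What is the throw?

602 m

throw = dip-slip × sin(dip) = 647 m × sin(68.6°) = 602 m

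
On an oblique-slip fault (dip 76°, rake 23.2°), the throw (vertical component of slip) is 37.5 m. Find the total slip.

98.1 m

dip-slip = throw / sin(dip) = 37.5 / sin(76°) = 38.65 m
net slip = dip-slip / sin(rake) = 38.65 / sin(23.2°) = 98.1 m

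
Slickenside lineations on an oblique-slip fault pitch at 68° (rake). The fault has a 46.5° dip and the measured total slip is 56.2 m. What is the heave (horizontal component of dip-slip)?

dip-slip = net slip × sin(rake) = 56.2 m × sin(68°) = 52.11 m
heave = dip-slip × cos(dip) = 52.11 × cos(46.5°) = 35.9 m

35.9 m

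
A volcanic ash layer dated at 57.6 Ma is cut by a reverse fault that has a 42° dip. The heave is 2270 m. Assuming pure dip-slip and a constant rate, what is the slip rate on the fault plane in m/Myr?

53 m/Myr

dip-slip = heave / cos(dip) = 2270 m / cos(42°) = 3055 m
rate = 3055 m / 57.6 Ma = 0.0000530 m/yr = 53 m/Myr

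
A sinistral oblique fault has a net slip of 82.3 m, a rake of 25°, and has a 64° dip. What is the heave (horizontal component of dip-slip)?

dip-slip = net slip × sin(rake) = 82.3 m × sin(25°) = 34.78 m
heave = dip-slip × cos(dip) = 34.78 × cos(64°) = 15.2 m

15.2 m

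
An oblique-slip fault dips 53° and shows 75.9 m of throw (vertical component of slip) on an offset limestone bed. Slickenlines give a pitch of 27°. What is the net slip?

dip-slip = throw / sin(dip) = 75.9 / sin(53°) = 95.04 m
net slip = dip-slip / sin(rake) = 95.04 / sin(27°) = 209 m

209 m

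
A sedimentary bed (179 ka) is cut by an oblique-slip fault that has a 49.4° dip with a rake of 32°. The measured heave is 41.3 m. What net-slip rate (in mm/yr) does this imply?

dip-slip = heave / cos(dip) = 41.3 / cos(49.4°) = 63.46 m
net slip = dip-slip / sin(rake) = 63.46 / sin(32°) = 119.8 m
rate = 119.8 m / 179 ka = 0.000669 m/yr = 0.669 mm/yr

0.669 mm/yr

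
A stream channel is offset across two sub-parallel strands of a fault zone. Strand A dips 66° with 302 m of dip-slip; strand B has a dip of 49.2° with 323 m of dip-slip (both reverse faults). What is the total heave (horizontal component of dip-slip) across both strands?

heave_A = 302 × cos(66°) = 122.8 m
heave_B = 323 × cos(49.2°) = 211.1 m
total = 122.8 + 211.1 = 334 m

334 m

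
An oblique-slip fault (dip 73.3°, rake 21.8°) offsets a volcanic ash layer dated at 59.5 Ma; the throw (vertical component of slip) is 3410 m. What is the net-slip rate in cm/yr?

0.0161 cm/yr

dip-slip = throw / sin(dip) = 3410 / sin(73.3°) = 3560 m
net slip = dip-slip / sin(rake) = 3560 / sin(21.8°) = 9587 m
rate = 9587 m / 59.5 Ma = 0.000161 m/yr = 0.0161 cm/yr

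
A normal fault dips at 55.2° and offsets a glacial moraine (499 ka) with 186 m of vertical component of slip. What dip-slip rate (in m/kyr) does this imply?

0.454 m/kyr

dip-slip = throw / sin(dip) = 186 m / sin(55.2°) = 226.5 m
rate = 226.5 m / 499 ka = 0.000454 m/yr = 0.454 m/kyr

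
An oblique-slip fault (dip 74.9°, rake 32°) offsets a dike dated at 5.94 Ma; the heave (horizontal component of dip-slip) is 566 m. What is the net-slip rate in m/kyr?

0.690 m/kyr

dip-slip = heave / cos(dip) = 566 / cos(74.9°) = 2173 m
net slip = dip-slip / sin(rake) = 2173 / sin(32°) = 4100 m
rate = 4100 m / 5.94 Ma = 0.000690 m/yr = 0.690 m/kyr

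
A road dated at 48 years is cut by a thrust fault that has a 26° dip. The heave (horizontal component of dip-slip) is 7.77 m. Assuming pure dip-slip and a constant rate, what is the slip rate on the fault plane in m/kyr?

dip-slip = heave / cos(dip) = 7.77 m / cos(26°) = 8.645 m
rate = 8.645 m / 48 years = 0.180 m/yr = 180 m/kyr

180 m/kyr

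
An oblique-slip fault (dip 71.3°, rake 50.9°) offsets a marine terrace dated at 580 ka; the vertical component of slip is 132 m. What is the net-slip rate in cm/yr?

dip-slip = throw / sin(dip) = 132 / sin(71.3°) = 139.4 m
net slip = dip-slip / sin(rake) = 139.4 / sin(50.9°) = 179.6 m
rate = 179.6 m / 580 ka = 0.000310 m/yr = 0.0310 cm/yr

0.0310 cm/yr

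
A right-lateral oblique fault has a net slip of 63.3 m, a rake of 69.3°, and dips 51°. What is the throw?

46 m

dip-slip = net slip × sin(rake) = 63.3 m × sin(69.3°) = 59.21 m
throw = dip-slip × sin(dip) = 59.21 × sin(51°) = 46 m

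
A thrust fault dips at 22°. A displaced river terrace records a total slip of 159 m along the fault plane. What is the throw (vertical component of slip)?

59.6 m

throw = dip-slip × sin(dip) = 159 m × sin(22°) = 59.6 m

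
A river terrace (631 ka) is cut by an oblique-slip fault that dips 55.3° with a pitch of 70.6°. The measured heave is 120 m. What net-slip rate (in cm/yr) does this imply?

0.0354 cm/yr

dip-slip = heave / cos(dip) = 120 / cos(55.3°) = 210.8 m
net slip = dip-slip / sin(rake) = 210.8 / sin(70.6°) = 223.5 m
rate = 223.5 m / 631 ka = 0.000354 m/yr = 0.0354 cm/yr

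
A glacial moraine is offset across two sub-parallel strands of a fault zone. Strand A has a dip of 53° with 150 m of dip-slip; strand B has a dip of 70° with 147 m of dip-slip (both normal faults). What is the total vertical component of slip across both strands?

258 m

throw_A = 150 × sin(53°) = 119.8 m
throw_B = 147 × sin(70°) = 138.1 m
total = 119.8 + 138.1 = 258 m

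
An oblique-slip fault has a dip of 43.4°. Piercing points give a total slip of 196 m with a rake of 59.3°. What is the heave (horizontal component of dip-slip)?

dip-slip = net slip × sin(rake) = 196 m × sin(59.3°) = 168.5 m
heave = dip-slip × cos(dip) = 168.5 × cos(43.4°) = 122 m

122 m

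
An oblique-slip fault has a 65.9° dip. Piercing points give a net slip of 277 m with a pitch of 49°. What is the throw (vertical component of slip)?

dip-slip = net slip × sin(rake) = 277 m × sin(49°) = 209.1 m
throw = dip-slip × sin(dip) = 209.1 × sin(65.9°) = 191 m

191 m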